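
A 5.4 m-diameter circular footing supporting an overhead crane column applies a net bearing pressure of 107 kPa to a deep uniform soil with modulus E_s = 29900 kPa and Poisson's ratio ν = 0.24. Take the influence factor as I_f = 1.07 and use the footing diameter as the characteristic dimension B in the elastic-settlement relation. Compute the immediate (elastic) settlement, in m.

S_e ≈ 0.0195 m

Immediate (elastic) settlement: S_e = q·B·(1−ν²)/E_s · I_f.
S_e = 107 × 5.4 × (1 − 0.24²) / 29900 × 1.07
    = 107 × 5.4 × 0.9424 / 29900 × 1.07
    = 0.01949 m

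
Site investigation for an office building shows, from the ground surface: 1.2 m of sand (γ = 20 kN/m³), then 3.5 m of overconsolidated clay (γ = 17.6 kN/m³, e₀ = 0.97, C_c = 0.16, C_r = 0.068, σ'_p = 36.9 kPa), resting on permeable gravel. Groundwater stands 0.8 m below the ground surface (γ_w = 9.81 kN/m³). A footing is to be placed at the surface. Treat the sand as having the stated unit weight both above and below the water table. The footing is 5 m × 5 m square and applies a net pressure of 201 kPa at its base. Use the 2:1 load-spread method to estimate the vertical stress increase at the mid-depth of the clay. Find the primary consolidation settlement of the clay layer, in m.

Mid-depth of clay below the ground surface: z = 1.2 + 3.5/2 = 2.95 m.
Total vertical stress at mid-clay: σ_v = 20×1.2 + 17.6×1.75 = 54.8 kPa.
Pore pressure: u = 9.81×(2.95 − 0.8) = 21.091 kPa.
Initial effective stress: σ'_0 = σ_v − u = 54.8 − 21.091 = 33.709 kPa.
Stress increase at mid-clay by the 2:1 spreading method:
Δσ = qBL/((B+z)(L+z)) = 201×5×5/((5+2.95)(5+2.95)) = 79.506 kPa
Final effective stress: σ'_f = 33.709 + 79.506 = 113.22 kPa.
σ'_f = 113.22 > σ'_p = 36.9 kPa, so the stress path crosses the preconsolidation pressure — recompression up to σ'_p, then virgin compression beyond:
S_c = H/(1+e₀)·[C_r·log₁₀(σ'_p/σ'_0) + C_c·log₁₀(σ'_f/σ'_p)]
    = 3.5/1.97 × [0.068×log₁₀(36.9/33.709) + 0.16×log₁₀(113.22/36.9)]
    = 1.7766 × [0.0026711 + 0.077903] = 0.1431 m

S_c ≈ 0.143 m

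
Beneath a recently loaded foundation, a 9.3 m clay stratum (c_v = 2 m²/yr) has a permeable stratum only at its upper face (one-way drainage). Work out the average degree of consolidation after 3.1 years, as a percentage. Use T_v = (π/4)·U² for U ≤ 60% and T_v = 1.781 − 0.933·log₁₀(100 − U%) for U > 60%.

Drainage path length: H_d = H = 9.3 m (single drainage).
T_v = c_v·t/H_d² = 2×3.1/9.3² = 0.071685.
T_v = 0.071685 corresponds to the U ≤ 60% branch:
U = √(4T_v/π) = 0.3021

U ≈ 30.2 %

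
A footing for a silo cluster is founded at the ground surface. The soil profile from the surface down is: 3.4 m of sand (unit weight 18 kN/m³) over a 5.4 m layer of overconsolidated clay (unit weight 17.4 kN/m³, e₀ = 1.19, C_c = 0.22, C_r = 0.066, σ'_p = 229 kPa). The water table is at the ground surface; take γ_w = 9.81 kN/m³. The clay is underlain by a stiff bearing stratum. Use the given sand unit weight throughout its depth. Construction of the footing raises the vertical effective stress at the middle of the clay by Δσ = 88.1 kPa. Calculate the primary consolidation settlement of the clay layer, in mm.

S_c ≈ 73.3 mm

Mid-depth of clay below the ground surface: z = 3.4 + 5.4/2 = 6.1 m.
Total vertical stress at mid-clay: σ_v = 18×3.4 + 17.4×2.7 = 108.18 kPa.
Pore pressure: u = 9.81×(6.1 − 0) = 59.841 kPa.
Initial effective stress: σ'_0 = σ_v − u = 108.18 − 59.841 = 48.339 kPa.
Final effective stress: σ'_f = 48.339 + 88.1 = 136.44 kPa.
σ'_f = 136.44 ≤ σ'_p = 229 kPa, so the clay remains overconsolidated and only the recompression index applies:
S_c = C_r·H/(1+e₀)·log₁₀(σ'_f/σ'_0) = 0.066×5.4/2.19×log₁₀(136.44/48.339)
    = 0.16274 × 0.45064 = 0.07334 m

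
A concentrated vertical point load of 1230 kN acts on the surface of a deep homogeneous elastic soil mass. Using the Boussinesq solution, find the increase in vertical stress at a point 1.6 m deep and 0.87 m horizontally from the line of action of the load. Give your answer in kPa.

Δσ_z ≈ 120 kPa

Boussinesq vertical stress below a point load on an elastic half-space:
Δσ_z = 3P/(2πz²) · [1 + (r/z)²]^(−5/2)
r/z = 0.87/1.6 = 0.54375; [1+(r/z)²]^(−5/2) = 0.52332.
Δσ_z = 3×1230/(2π×1.6²) × 0.52332 = 229.41 × 0.52332 = 120.1 kPa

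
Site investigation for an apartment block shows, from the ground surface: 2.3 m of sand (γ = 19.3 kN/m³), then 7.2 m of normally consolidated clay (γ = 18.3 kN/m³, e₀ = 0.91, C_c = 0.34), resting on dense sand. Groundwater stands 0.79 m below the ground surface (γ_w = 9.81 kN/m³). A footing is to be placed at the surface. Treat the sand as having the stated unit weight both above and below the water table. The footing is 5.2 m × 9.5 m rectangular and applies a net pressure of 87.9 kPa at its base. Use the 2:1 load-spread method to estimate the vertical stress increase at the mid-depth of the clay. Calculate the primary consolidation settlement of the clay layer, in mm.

S_c ≈ 196 mm

Mid-depth of clay below the ground surface: z = 2.3 + 7.2/2 = 5.9 m.
Total vertical stress at mid-clay: σ_v = 19.3×2.3 + 18.3×3.6 = 110.27 kPa.
Pore pressure: u = 9.81×(5.9 − 0.79) = 50.129 kPa.
Initial effective stress: σ'_0 = σ_v − u = 110.27 − 50.129 = 60.141 kPa.
Stress increase at mid-clay by the 2:1 spreading method:
Δσ = qBL/((B+z)(L+z)) = 87.9×5.2×9.5/((5.2+5.9)(9.5+5.9)) = 25.402 kPa
Final effective stress: σ'_f = σ'_0 + Δσ = 60.141 + 25.402 = 85.543 kPa.
Normally consolidated clay, so the full stress increment lies on the virgin compression line:
S_c = C_c·H/(1+e₀)·log₁₀(σ'_f/σ'_0) = 0.34×7.2/(1+0.91)×log₁₀(85.543/60.141)
    = 1.2817 × 0.15301 = 0.1961 m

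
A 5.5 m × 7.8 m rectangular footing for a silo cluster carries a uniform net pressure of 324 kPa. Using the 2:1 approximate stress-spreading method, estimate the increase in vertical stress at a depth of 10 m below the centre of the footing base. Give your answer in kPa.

By the 2:1 method the load spreads at 1 horizontal : 2 vertical, so at depth z the loaded area has grown by z in each plan dimension:
Δσ = qBL/((B+z)(L+z)) = 324×5.5×7.8/((5.5+10)(7.8+10)) = 50.379 kPa

Δσ_z ≈ 50.4 kPa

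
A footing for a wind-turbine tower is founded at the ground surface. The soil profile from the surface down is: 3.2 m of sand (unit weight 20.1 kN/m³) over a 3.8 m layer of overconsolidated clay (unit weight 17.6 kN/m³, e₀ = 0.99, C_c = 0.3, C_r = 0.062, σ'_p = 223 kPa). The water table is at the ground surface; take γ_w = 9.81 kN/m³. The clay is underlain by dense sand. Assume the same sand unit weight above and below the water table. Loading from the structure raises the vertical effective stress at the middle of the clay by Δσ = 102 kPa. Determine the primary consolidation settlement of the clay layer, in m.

S_c ≈ 0.0588 m

Mid-depth of clay below the ground surface: z = 3.2 + 3.8/2 = 5.1 m.
Total vertical stress at mid-clay: σ_v = 20.1×3.2 + 17.6×1.9 = 97.76 kPa.
Pore pressure: u = 9.81×(5.1 − 0) = 50.031 kPa.
Initial effective stress: σ'_0 = σ_v − u = 97.76 − 50.031 = 47.729 kPa.
Final effective stress: σ'_f = 47.729 + 102 = 149.73 kPa.
σ'_f = 149.73 ≤ σ'_p = 223 kPa, so the clay remains overconsolidated and only the recompression index applies:
S_c = C_r·H/(1+e₀)·log₁₀(σ'_f/σ'_0) = 0.062×3.8/1.99×log₁₀(149.73/47.729)
    = 0.11839 × 0.49653 = 0.05878 m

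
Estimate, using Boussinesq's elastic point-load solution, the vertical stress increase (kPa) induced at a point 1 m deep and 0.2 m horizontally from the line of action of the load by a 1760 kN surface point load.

Δσ_z ≈ 762 kPa

Boussinesq vertical stress below a point load on an elastic half-space:
Δσ_z = 3P/(2πz²) · [1 + (r/z)²]^(−5/2)
r/z = 0.2/1 = 0.2; [1+(r/z)²]^(−5/2) = 0.9066.
Δσ_z = 3×1760/(2π×1²) × 0.9066 = 840.34 × 0.9066 = 761.9 kPa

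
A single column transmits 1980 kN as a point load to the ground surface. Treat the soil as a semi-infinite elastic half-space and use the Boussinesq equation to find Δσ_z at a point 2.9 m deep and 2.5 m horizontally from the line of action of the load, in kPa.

Δσ_z ≈ 28 kPa

Boussinesq vertical stress below a point load on an elastic half-space:
Δσ_z = 3P/(2πz²) · [1 + (r/z)²]^(−5/2)
r/z = 2.5/2.9 = 0.86207; [1+(r/z)²]^(−5/2) = 0.24926.
Δσ_z = 3×1980/(2π×2.9²) × 0.24926 = 112.41 × 0.24926 = 28.02 kPa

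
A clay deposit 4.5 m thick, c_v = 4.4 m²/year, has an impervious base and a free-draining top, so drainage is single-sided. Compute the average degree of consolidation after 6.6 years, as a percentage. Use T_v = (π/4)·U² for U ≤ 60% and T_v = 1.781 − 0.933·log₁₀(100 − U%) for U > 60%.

U ≈ 97.6 %

Drainage path length: H_d = H = 4.5 m (single drainage).
T_v = c_v·t/H_d² = 4.4×6.6/4.5² = 1.4341.
T_v = 1.4341 corresponds to the U > 60% branch:
U = 1 − 10^((1.781 − T_v)/0.933)/100 = 0.9765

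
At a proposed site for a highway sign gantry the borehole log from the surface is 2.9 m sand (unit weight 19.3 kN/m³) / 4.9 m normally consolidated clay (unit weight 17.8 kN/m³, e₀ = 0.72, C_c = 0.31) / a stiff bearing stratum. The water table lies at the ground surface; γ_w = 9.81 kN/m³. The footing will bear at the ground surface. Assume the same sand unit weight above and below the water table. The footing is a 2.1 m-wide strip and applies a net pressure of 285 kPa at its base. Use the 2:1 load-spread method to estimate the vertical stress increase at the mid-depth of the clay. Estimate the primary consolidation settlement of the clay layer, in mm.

S_c ≈ 382 mm

Mid-depth of clay below the ground surface: z = 2.9 + 4.9/2 = 5.35 m.
Total vertical stress at mid-clay: σ_v = 19.3×2.9 + 17.8×2.45 = 99.58 kPa.
Pore pressure: u = 9.81×(5.35 − 0) = 52.483 kPa.
Initial effective stress: σ'_0 = σ_v − u = 99.58 − 52.483 = 47.097 kPa.
Stress increase at mid-clay by the 2:1 spreading method:
Δσ = qB/(B+z) = 285×2.1/(2.1+5.35) = 80.336 kPa
Final effective stress: σ'_f = σ'_0 + Δσ = 47.097 + 80.336 = 127.43 kPa.
Normally consolidated clay, so the full stress increment lies on the virgin compression line:
S_c = C_c·H/(1+e₀)·log₁₀(σ'_f/σ'_0) = 0.31×4.9/(1+0.72)×log₁₀(127.43/47.097)
    = 0.88314 × 0.43228 = 0.3818 m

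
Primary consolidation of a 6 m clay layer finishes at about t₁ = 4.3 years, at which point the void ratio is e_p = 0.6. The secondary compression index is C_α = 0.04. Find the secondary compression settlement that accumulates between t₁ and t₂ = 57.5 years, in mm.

S_s ≈ 169 mm

Secondary compression: S_s = C_α·H/(1+e_p)·log₁₀(t₂/t₁)
S_s = 0.04×6/(1+0.6)×log₁₀(57.5/4.3)
    = 0.15 × 1.126 = 0.1689 m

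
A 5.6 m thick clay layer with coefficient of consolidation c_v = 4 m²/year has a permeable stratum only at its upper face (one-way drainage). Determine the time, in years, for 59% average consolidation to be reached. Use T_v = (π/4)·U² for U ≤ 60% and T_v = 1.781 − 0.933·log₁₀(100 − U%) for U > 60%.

t ≈ 2.14 years

Drainage path length: H_d = H = 5.6 m (single drainage).
U ≤ 60%: T_v = (π/4)·U² = (π/4)×0.59² = 0.2734.
t = T_v·H_d²/c_v = 0.2734×5.6²/4 = 2.143 years.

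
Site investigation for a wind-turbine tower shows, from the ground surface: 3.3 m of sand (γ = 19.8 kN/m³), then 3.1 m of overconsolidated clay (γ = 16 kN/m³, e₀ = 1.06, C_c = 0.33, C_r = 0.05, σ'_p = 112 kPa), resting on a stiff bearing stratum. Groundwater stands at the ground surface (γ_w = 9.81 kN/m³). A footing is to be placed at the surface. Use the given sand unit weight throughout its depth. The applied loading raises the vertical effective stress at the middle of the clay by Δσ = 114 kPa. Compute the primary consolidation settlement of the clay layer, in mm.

S_c ≈ 104 mm

Mid-depth of clay below the ground surface: z = 3.3 + 3.1/2 = 4.85 m.
Total vertical stress at mid-clay: σ_v = 19.8×3.3 + 16×1.55 = 90.14 kPa.
Pore pressure: u = 9.81×(4.85 − 0) = 47.578 kPa.
Initial effective stress: σ'_0 = σ_v − u = 90.14 − 47.578 = 42.562 kPa.
Final effective stress: σ'_f = 42.562 + 114 = 156.56 kPa.
σ'_f = 156.56 > σ'_p = 112 kPa, so the stress path crosses the preconsolidation pressure — recompression up to σ'_p, then virgin compression beyond:
S_c = H/(1+e₀)·[C_r·log₁₀(σ'_p/σ'_0) + C_c·log₁₀(σ'_f/σ'_p)]
    = 3.1/2.06 × [0.05×log₁₀(112/42.562) + 0.33×log₁₀(156.56/112)]
    = 1.5049 × [0.02101 + 0.048003] = 0.1039 m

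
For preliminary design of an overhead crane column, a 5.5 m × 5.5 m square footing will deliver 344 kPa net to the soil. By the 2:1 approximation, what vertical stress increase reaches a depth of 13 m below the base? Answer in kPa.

By the 2:1 method the load spreads at 1 horizontal : 2 vertical, so at depth z the loaded area has grown by z in each plan dimension:
Δσ = qBL/((B+z)(L+z)) = 344×5.5×5.5/((5.5+13)(5.5+13)) = 30.405 kPa

Δσ_z ≈ 30.4 kPa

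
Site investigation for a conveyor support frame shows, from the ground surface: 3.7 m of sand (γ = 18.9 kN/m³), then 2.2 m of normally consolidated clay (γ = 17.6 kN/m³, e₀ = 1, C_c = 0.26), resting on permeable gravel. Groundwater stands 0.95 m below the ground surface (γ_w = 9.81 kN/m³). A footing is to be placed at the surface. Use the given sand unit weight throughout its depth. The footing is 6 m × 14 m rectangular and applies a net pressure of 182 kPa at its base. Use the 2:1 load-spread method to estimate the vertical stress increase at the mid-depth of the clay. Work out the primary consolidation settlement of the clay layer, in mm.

Mid-depth of clay below the ground surface: z = 3.7 + 2.2/2 = 4.8 m.
Total vertical stress at mid-clay: σ_v = 18.9×3.7 + 17.6×1.1 = 89.29 kPa.
Pore pressure: u = 9.81×(4.8 − 0.95) = 37.769 kPa.
Initial effective stress: σ'_0 = σ_v − u = 89.29 − 37.769 = 51.521 kPa.
Stress increase at mid-clay by the 2:1 spreading method:
Δσ = qBL/((B+z)(L+z)) = 182×6×14/((6+4.8)(14+4.8)) = 75.296 kPa
Final effective stress: σ'_f = σ'_0 + Δσ = 51.521 + 75.296 = 126.82 kPa.
Normally consolidated clay, so the full stress increment lies on the virgin compression line:
S_c = C_c·H/(1+e₀)·log₁₀(σ'_f/σ'_0) = 0.26×2.2/(1+1)×log₁₀(126.82/51.521)
    = 0.286 × 0.3912 = 0.1119 m

S_c ≈ 112 mm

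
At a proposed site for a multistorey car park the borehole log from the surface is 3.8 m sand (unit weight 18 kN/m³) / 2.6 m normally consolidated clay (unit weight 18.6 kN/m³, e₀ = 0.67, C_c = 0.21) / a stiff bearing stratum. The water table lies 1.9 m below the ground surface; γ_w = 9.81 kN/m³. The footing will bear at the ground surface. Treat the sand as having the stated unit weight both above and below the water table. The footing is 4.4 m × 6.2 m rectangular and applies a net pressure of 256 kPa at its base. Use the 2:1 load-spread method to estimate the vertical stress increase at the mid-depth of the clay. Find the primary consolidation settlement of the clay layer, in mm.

Mid-depth of clay below the ground surface: z = 3.8 + 2.6/2 = 5.1 m.
Total vertical stress at mid-clay: σ_v = 18×3.8 + 18.6×1.3 = 92.58 kPa.
Pore pressure: u = 9.81×(5.1 − 1.9) = 31.392 kPa.
Initial effective stress: σ'_0 = σ_v − u = 92.58 − 31.392 = 61.188 kPa.
Stress increase at mid-clay by the 2:1 spreading method:
Δσ = qBL/((B+z)(L+z)) = 256×4.4×6.2/((4.4+5.1)(6.2+5.1)) = 65.055 kPa
Final effective stress: σ'_f = σ'_0 + Δσ = 61.188 + 65.055 = 126.24 kPa.
Normally consolidated clay, so the full stress increment lies on the virgin compression line:
S_c = C_c·H/(1+e₀)·log₁₀(σ'_f/σ'_0) = 0.21×2.6/(1+0.67)×log₁₀(126.24/61.188)
    = 0.32695 × 0.31453 = 0.1028 m

S_c ≈ 103 mm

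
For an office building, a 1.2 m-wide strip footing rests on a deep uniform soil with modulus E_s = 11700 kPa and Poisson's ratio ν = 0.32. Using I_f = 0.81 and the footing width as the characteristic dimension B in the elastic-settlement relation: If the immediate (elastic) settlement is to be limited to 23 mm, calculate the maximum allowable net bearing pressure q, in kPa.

q ≈ 308 kPa

S_e = q·B·(1−ν²)/E_s · I_f  ⇒  q = S_e·E_s / (B·(1−ν²)·I_f).
q = 0.023 × 11700 / (1.2 × 0.8976 × 0.81) = 308.4 kPa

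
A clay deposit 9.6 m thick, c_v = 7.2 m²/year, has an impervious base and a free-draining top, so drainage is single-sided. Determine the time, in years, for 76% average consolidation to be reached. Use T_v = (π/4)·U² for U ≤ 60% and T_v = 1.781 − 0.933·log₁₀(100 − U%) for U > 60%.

t ≈ 6.31 years

Drainage path length: H_d = H = 9.6 m (single drainage).
U > 60%: T_v = 1.781 − 0.933·log₁₀(100 − 76) = 0.49326.
t = T_v·H_d²/c_v = 0.49326×9.6²/7.2 = 6.314 years.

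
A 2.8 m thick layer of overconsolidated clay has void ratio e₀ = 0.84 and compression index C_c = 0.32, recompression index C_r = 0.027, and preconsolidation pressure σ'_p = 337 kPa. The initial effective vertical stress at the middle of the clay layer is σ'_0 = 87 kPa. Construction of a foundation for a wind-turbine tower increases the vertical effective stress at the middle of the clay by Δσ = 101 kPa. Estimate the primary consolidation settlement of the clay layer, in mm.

Final effective stress: σ'_f = 87 + 101 = 188 kPa.
σ'_f = 188 ≤ σ'_p = 337 kPa, so the clay remains overconsolidated and only the recompression index applies:
S_c = C_r·H/(1+e₀)·log₁₀(σ'_f/σ'_0) = 0.027×2.8/1.84×log₁₀(188/87)
    = 0.041086 × 0.33464 = 0.01375 m

S_c ≈ 13.7 mm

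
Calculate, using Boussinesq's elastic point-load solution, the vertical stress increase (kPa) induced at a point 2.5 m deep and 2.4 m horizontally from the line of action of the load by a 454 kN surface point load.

Δσ_z ≈ 6.78 kPa

Boussinesq vertical stress below a point load on an elastic half-space:
Δσ_z = 3P/(2πz²) · [1 + (r/z)²]^(−5/2)
r/z = 2.4/2.5 = 0.96; [1+(r/z)²]^(−5/2) = 0.19536.
Δσ_z = 3×454/(2π×2.5²) × 0.19536 = 34.683 × 0.19536 = 6.776 kPa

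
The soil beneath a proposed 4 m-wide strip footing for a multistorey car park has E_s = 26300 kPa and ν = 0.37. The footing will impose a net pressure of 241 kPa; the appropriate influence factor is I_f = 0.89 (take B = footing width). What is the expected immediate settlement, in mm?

Immediate (elastic) settlement: S_e = q·B·(1−ν²)/E_s · I_f.
S_e = 241 × 4 × (1 − 0.37²) / 26300 × 0.89
    = 241 × 4 × 0.8631 / 26300 × 0.89
    = 0.02816 m = 28.16 mm

S_e ≈ 28.2 mm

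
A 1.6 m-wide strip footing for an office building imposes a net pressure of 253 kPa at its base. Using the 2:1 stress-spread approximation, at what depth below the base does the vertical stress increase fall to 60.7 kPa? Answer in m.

z ≈ 5.07 m

2:1 spreading — at depth z the loaded area has grown by z in each plan dimension:
qB/(B+z) = Δσ_z ⇒ z = qB/Δσ_z − B = 253×1.6/60.7 − 1.6 = 5.069 m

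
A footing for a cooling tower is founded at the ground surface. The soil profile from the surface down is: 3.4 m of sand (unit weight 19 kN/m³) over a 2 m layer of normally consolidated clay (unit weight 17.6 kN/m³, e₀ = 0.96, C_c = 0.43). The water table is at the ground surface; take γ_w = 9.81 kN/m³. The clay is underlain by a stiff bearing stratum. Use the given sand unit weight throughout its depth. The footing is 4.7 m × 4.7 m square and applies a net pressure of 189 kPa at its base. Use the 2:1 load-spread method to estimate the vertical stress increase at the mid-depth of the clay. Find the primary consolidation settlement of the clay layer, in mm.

Mid-depth of clay below the ground surface: z = 3.4 + 2/2 = 4.4 m.
Total vertical stress at mid-clay: σ_v = 19×3.4 + 17.6×1 = 82.2 kPa.
Pore pressure: u = 9.81×(4.4 − 0) = 43.164 kPa.
Initial effective stress: σ'_0 = σ_v − u = 82.2 − 43.164 = 39.036 kPa.
Stress increase at mid-clay by the 2:1 spreading method:
Δσ = qBL/((B+z)(L+z)) = 189×4.7×4.7/((4.7+4.4)(4.7+4.4)) = 50.417 kPa
Final effective stress: σ'_f = σ'_0 + Δσ = 39.036 + 50.417 = 89.453 kPa.
Normally consolidated clay, so the full stress increment lies on the virgin compression line:
S_c = C_c·H/(1+e₀)·log₁₀(σ'_f/σ'_0) = 0.43×2/(1+0.96)×log₁₀(89.453/39.036)
    = 0.43878 × 0.36013 = 0.158 m

S_c ≈ 158 mm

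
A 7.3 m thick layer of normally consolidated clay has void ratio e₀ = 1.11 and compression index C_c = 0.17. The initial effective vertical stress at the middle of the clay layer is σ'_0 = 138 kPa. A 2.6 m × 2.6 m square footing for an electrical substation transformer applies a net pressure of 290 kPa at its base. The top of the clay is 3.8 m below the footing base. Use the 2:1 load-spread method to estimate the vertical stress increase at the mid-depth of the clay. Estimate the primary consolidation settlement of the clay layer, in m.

S_c ≈ 0.0336 m

Mid-depth of clay below the footing base: z = 3.8 + 7.3/2 = 7.45 m.
Stress increase at mid-clay by the 2:1 spreading method:
Δσ = qBL/((B+z)(L+z)) = 290×2.6×2.6/((2.6+7.45)(2.6+7.45)) = 19.409 kPa
Final effective stress: σ'_f = σ'_0 + Δσ = 138 + 19.409 = 157.41 kPa.
Normally consolidated clay, so the full stress increment lies on the virgin compression line:
S_c = C_c·H/(1+e₀)·log₁₀(σ'_f/σ'_0) = 0.17×7.3/(1+1.11)×log₁₀(157.41/138)
    = 0.58815 × 0.057153 = 0.03361 m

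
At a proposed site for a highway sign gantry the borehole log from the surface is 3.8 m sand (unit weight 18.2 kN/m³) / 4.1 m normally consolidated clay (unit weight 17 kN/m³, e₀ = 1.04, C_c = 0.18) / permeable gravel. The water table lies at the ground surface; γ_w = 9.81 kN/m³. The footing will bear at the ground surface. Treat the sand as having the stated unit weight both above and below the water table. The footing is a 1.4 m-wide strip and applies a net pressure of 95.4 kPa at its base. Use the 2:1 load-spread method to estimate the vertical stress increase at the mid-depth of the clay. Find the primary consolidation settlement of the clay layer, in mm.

Mid-depth of clay below the ground surface: z = 3.8 + 4.1/2 = 5.85 m.
Total vertical stress at mid-clay: σ_v = 18.2×3.8 + 17×2.05 = 104.01 kPa.
Pore pressure: u = 9.81×(5.85 − 0) = 57.389 kPa.
Initial effective stress: σ'_0 = σ_v − u = 104.01 − 57.389 = 46.621 kPa.
Stress increase at mid-clay by the 2:1 spreading method:
Δσ = qB/(B+z) = 95.4×1.4/(1.4+5.85) = 18.422 kPa
Final effective stress: σ'_f = σ'_0 + Δσ = 46.621 + 18.422 = 65.043 kPa.
Normally consolidated clay, so the full stress increment lies on the virgin compression line:
S_c = C_c·H/(1+e₀)·log₁₀(σ'_f/σ'_0) = 0.18×4.1/(1+1.04)×log₁₀(65.043/46.621)
    = 0.36176 × 0.14462 = 0.05232 m

S_c ≈ 52.3 mm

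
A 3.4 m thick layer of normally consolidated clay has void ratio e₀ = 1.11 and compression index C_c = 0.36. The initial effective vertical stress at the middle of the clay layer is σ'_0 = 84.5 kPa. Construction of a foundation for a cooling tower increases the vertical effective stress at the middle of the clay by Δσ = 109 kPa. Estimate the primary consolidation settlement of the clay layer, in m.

S_c ≈ 0.209 m

Final effective stress: σ'_f = σ'_0 + Δσ = 84.5 + 109 = 193.5 kPa.
Normally consolidated clay, so the full stress increment lies on the virgin compression line:
S_c = C_c·H/(1+e₀)·log₁₀(σ'_f/σ'_0) = 0.36×3.4/(1+1.11)×log₁₀(193.5/84.5)
    = 0.58009 × 0.35982 = 0.2087 m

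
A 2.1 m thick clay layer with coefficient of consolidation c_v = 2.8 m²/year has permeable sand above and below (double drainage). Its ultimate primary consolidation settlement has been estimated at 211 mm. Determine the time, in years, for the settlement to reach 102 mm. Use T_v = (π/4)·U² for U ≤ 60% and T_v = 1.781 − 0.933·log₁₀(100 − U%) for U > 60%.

Drainage path length: H_d = H/2 = 1.05 m (double drainage).
U = S(t)/S_ult = 102/211 = 0.4834.
U ≤ 60%: T_v = (π/4)·U² = (π/4)×0.48341² = 0.18354.
t = T_v·H_d²/c_v = 0.18354×1.05²/2.8 = 0.07227 years.

t ≈ 0.0723 years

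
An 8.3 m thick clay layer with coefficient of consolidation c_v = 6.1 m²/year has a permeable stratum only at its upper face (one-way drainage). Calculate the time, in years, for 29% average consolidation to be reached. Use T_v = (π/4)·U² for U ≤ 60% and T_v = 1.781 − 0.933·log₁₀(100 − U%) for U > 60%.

t ≈ 0.746 years

Drainage path length: H_d = H = 8.3 m (single drainage).
U ≤ 60%: T_v = (π/4)·U² = (π/4)×0.29² = 0.066052.
t = T_v·H_d²/c_v = 0.066052×8.3²/6.1 = 0.746 years.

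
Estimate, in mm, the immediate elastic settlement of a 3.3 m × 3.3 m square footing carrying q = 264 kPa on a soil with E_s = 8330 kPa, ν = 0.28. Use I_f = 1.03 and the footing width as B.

S_e ≈ 99.3 mm

Immediate (elastic) settlement: S_e = q·B·(1−ν²)/E_s · I_f.
S_e = 264 × 3.3 × (1 − 0.28²) / 8330 × 1.03
    = 264 × 3.3 × 0.9216 / 8330 × 1.03
    = 0.09928 m = 99.28 mm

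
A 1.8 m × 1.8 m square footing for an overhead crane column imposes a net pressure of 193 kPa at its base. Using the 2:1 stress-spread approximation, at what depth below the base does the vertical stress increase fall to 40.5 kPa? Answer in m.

z ≈ 2.13 m

2:1 spreading — at depth z the loaded area has grown by z in each plan dimension:
qB²/(B+z)² = Δσ_z ⇒ z = B(√(q/Δσ_z) − 1) = 1.8×(√(193/40.5) − 1) = 2.129 m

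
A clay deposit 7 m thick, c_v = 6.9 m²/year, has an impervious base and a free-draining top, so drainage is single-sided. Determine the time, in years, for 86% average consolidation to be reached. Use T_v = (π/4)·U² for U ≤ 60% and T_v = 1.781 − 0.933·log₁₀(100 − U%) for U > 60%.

t ≈ 5.05 years

Drainage path length: H_d = H = 7 m (single drainage).
U > 60%: T_v = 1.781 − 0.933·log₁₀(100 − 86) = 0.71166.
t = T_v·H_d²/c_v = 0.71166×7²/6.9 = 5.054 years.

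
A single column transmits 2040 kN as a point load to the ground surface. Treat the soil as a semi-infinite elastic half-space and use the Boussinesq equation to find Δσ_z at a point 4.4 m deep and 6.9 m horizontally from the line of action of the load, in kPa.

Boussinesq vertical stress below a point load on an elastic half-space:
Δσ_z = 3P/(2πz²) · [1 + (r/z)²]^(−5/2)
r/z = 6.9/4.4 = 1.5682; [1+(r/z)²]^(−5/2) = 0.044933.
Δσ_z = 3×2040/(2π×4.4²) × 0.044933 = 50.311 × 0.044933 = 2.261 kPa

Δσ_z ≈ 2.26 kPa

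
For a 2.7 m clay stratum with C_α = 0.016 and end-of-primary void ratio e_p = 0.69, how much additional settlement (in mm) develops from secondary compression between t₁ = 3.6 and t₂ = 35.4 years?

Secondary compression: S_s = C_α·H/(1+e_p)·log₁₀(t₂/t₁)
S_s = 0.016×2.7/(1+0.69)×log₁₀(35.4/3.6)
    = 0.02556 × 0.9927 = 0.02538 m

S_s ≈ 25.4 mm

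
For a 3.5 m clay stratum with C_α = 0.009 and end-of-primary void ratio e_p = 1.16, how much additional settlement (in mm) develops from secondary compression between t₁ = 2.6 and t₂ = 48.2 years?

Secondary compression: S_s = C_α·H/(1+e_p)·log₁₀(t₂/t₁)
S_s = 0.009×3.5/(1+1.16)×log₁₀(48.2/2.6)
    = 0.01458 × 1.268 = 0.01849 m

S_s ≈ 18.5 mm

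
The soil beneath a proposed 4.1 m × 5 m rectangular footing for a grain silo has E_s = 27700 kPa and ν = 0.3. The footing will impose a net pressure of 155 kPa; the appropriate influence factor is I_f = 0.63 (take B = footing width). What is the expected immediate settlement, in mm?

S_e ≈ 13.2 mm

Immediate (elastic) settlement: S_e = q·B·(1−ν²)/E_s · I_f.
S_e = 155 × 4.1 × (1 − 0.3²) / 27700 × 0.63
    = 155 × 4.1 × 0.91 / 27700 × 0.63
    = 0.01315 m = 13.15 mm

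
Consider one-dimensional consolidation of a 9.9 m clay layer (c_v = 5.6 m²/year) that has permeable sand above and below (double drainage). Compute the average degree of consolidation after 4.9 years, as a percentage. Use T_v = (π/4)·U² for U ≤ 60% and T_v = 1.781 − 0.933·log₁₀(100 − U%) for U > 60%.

U ≈ 94.9 %

Drainage path length: H_d = H/2 = 4.95 m (double drainage).
T_v = c_v·t/H_d² = 5.6×4.9/4.95² = 1.1199.
T_v = 1.1199 corresponds to the U > 60% branch:
U = 1 − 10^((1.781 − T_v)/0.933)/100 = 0.9489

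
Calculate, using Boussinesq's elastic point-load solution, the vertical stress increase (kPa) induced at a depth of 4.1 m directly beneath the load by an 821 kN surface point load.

Boussinesq vertical stress below a point load on an elastic half-space:
Δσ_z = 3P/(2πz²) · [1 + (r/z)²]^(−5/2)
r/z = 0/4.1 = 0; [1+(r/z)²]^(−5/2) = 1.
Δσ_z = 3×821/(2π×4.1²) × 1 = 23.319 × 1 = 23.32 kPa

Δσ_z ≈ 23.3 kPa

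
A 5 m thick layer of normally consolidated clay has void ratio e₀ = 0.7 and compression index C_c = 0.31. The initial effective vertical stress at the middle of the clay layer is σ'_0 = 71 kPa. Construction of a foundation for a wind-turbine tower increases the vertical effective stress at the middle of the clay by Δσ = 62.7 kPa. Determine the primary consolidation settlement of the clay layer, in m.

S_c ≈ 0.251 m

Final effective stress: σ'_f = σ'_0 + Δσ = 71 + 62.7 = 133.7 kPa.
Normally consolidated clay, so the full stress increment lies on the virgin compression line:
S_c = C_c·H/(1+e₀)·log₁₀(σ'_f/σ'_0) = 0.31×5/(1+0.7)×log₁₀(133.7/71)
    = 0.91176 × 0.27487 = 0.2506 m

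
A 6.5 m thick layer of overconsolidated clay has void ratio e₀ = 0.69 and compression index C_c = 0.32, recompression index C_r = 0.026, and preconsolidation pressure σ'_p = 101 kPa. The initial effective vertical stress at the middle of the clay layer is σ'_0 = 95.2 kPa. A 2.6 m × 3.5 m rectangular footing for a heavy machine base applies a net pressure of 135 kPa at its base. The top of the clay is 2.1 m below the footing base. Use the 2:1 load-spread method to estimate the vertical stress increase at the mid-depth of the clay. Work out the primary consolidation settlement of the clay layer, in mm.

Mid-depth of clay below the footing base: z = 2.1 + 6.5/2 = 5.35 m.
Stress increase at mid-clay by the 2:1 spreading method:
Δσ = qBL/((B+z)(L+z)) = 135×2.6×3.5/((2.6+5.35)(3.5+5.35)) = 17.461 kPa
Final effective stress: σ'_f = 95.2 + 17.461 = 112.66 kPa.
σ'_f = 112.66 > σ'_p = 101 kPa, so the stress path crosses the preconsolidation pressure — recompression up to σ'_p, then virgin compression beyond:
S_c = H/(1+e₀)·[C_r·log₁₀(σ'_p/σ'_0) + C_c·log₁₀(σ'_f/σ'_p)]
    = 6.5/1.69 × [0.026×log₁₀(101/95.2) + 0.32×log₁₀(112.66/101)]
    = 3.8462 × [0.0006678 + 0.015183] = 0.06097 m

S_c ≈ 61 mm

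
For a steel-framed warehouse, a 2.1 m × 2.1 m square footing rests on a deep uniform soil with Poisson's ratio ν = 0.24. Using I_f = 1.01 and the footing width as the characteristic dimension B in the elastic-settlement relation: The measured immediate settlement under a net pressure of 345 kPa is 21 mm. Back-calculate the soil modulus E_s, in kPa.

S_e = q·B·(1−ν²)/E_s · I_f  ⇒  E_s = q·B·(1−ν²)·I_f / S_e.
E_s = 345 × 2.1 × 0.9424 × 1.01 / 0.021 = 32840 kPa

E_s ≈ 32800 kPa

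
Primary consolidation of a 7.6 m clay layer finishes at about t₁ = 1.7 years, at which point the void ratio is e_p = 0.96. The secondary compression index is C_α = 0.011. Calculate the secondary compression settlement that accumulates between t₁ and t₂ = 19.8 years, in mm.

S_s ≈ 45.5 mm

Secondary compression: S_s = C_α·H/(1+e_p)·log₁₀(t₂/t₁)
S_s = 0.011×7.6/(1+0.96)×log₁₀(19.8/1.7)
    = 0.04265 × 1.066 = 0.04548 m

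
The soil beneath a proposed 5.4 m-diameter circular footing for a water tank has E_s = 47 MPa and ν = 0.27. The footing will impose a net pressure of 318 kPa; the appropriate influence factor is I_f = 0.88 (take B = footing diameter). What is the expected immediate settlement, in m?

Immediate (elastic) settlement: S_e = q·B·(1−ν²)/E_s · I_f.
E_s = 47 MPa = 47000 kPa.
S_e = 318 × 5.4 × (1 − 0.27²) / 47000 × 0.88
    = 318 × 5.4 × 0.9271 / 47000 × 0.88
    = 0.02981 m

S_e ≈ 0.0298 m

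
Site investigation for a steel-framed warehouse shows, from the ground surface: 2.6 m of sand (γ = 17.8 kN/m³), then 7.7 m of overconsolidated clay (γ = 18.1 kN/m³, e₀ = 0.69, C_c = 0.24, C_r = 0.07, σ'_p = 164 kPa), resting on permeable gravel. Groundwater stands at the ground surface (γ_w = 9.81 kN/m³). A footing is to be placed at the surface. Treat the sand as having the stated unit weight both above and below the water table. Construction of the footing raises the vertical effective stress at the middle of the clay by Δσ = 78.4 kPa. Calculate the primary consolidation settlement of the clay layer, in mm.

S_c ≈ 126 mm

Mid-depth of clay below the ground surface: z = 2.6 + 7.7/2 = 6.45 m.
Total vertical stress at mid-clay: σ_v = 17.8×2.6 + 18.1×3.85 = 115.97 kPa.
Pore pressure: u = 9.81×(6.45 − 0) = 63.275 kPa.
Initial effective stress: σ'_0 = σ_v − u = 115.97 − 63.275 = 52.695 kPa.
Final effective stress: σ'_f = 52.695 + 78.4 = 131.09 kPa.
σ'_f = 131.09 ≤ σ'_p = 164 kPa, so the clay remains overconsolidated and only the recompression index applies:
S_c = C_r·H/(1+e₀)·log₁₀(σ'_f/σ'_0) = 0.07×7.7/1.69×log₁₀(131.09/52.695)
    = 0.31893 × 0.3958 = 0.1262 m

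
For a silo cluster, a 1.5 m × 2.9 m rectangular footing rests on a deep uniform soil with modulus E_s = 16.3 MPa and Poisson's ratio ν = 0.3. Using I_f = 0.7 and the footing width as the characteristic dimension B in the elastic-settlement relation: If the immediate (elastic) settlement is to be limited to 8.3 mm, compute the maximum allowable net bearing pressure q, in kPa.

E_s = 16.3 MPa = 16300 kPa.
S_e = q·B·(1−ν²)/E_s · I_f  ⇒  q = S_e·E_s / (B·(1−ν²)·I_f).
q = 0.0083 × 16300 / (1.5 × 0.91 × 0.7) = 141.6 kPa

q ≈ 142 kPa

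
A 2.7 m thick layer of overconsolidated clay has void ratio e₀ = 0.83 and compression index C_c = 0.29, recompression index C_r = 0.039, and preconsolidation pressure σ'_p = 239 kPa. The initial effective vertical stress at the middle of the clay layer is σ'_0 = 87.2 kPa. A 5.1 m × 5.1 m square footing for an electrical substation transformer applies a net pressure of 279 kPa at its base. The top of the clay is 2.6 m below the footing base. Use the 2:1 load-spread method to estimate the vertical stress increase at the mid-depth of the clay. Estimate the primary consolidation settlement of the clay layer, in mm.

S_c ≈ 17.5 mm

Mid-depth of clay below the footing base: z = 2.6 + 2.7/2 = 3.95 m.
Stress increase at mid-clay by the 2:1 spreading method:
Δσ = qBL/((B+z)(L+z)) = 279×5.1×5.1/((5.1+3.95)(5.1+3.95)) = 88.603 kPa
Final effective stress: σ'_f = 87.2 + 88.603 = 175.8 kPa.
σ'_f = 175.8 ≤ σ'_p = 239 kPa, so the clay remains overconsolidated and only the recompression index applies:
S_c = C_r·H/(1+e₀)·log₁₀(σ'_f/σ'_0) = 0.039×2.7/1.83×log₁₀(175.8/87.2)
    = 0.057541 × 0.3045 = 0.01752 m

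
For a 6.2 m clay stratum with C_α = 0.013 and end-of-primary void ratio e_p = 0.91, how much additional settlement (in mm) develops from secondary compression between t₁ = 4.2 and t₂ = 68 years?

Secondary compression: S_s = C_α·H/(1+e_p)·log₁₀(t₂/t₁)
S_s = 0.013×6.2/(1+0.91)×log₁₀(68/4.2)
    = 0.0422 × 1.209 = 0.05103 m

S_s ≈ 51 mm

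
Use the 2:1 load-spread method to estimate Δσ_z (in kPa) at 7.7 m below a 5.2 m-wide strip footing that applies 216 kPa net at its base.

By the 2:1 method the load spreads at 1 horizontal : 2 vertical, so at depth z the loaded area has grown by z in each plan dimension:
Δσ = qB/(B+z) = 216×5.2/(5.2+7.7) = 87.07 kPa

Δσ_z ≈ 87.1 kPa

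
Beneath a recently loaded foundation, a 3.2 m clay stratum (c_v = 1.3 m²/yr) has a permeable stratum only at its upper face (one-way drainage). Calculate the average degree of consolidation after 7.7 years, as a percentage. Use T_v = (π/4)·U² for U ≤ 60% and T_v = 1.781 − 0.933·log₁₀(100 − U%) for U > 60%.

U ≈ 92.7 %

Drainage path length: H_d = H = 3.2 m (single drainage).
T_v = c_v·t/H_d² = 1.3×7.7/3.2² = 0.97754.
T_v = 0.97754 corresponds to the U > 60% branch:
U = 1 − 10^((1.781 − T_v)/0.933)/100 = 0.9274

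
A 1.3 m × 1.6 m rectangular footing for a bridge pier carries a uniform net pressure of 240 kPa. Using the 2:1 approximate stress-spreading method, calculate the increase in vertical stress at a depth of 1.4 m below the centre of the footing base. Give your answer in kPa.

Δσ_z ≈ 61.6 kPa

By the 2:1 method the load spreads at 1 horizontal : 2 vertical, so at depth z the loaded area has grown by z in each plan dimension:
Δσ = qBL/((B+z)(L+z)) = 240×1.3×1.6/((1.3+1.4)(1.6+1.4)) = 61.63 kPa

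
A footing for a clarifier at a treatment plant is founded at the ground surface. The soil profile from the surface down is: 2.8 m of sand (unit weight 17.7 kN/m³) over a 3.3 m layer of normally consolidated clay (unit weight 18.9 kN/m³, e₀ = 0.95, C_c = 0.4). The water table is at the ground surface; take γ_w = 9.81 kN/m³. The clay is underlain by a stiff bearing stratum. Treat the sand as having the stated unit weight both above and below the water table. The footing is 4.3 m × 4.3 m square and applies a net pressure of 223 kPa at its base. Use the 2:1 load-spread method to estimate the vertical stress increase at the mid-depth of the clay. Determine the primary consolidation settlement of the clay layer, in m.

Mid-depth of clay below the ground surface: z = 2.8 + 3.3/2 = 4.45 m.
Total vertical stress at mid-clay: σ_v = 17.7×2.8 + 18.9×1.65 = 80.745 kPa.
Pore pressure: u = 9.81×(4.45 − 0) = 43.655 kPa.
Initial effective stress: σ'_0 = σ_v − u = 80.745 − 43.655 = 37.09 kPa.
Stress increase at mid-clay by the 2:1 spreading method:
Δσ = qBL/((B+z)(L+z)) = 223×4.3×4.3/((4.3+4.45)(4.3+4.45)) = 53.855 kPa
Final effective stress: σ'_f = σ'_0 + Δσ = 37.09 + 53.855 = 90.945 kPa.
Normally consolidated clay, so the full stress increment lies on the virgin compression line:
S_c = C_c·H/(1+e₀)·log₁₀(σ'_f/σ'_0) = 0.4×3.3/(1+0.95)×log₁₀(90.945/37.09)
    = 0.67692 × 0.38952 = 0.2637 m

S_c ≈ 0.264 m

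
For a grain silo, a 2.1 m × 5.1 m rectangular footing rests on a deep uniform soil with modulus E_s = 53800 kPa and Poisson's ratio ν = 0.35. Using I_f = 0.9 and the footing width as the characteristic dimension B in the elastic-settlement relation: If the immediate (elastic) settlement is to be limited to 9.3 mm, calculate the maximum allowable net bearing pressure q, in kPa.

q ≈ 302 kPa

S_e = q·B·(1−ν²)/E_s · I_f  ⇒  q = S_e·E_s / (B·(1−ν²)·I_f).
q = 0.0093 × 53800 / (2.1 × 0.8775 × 0.9) = 301.7 kPa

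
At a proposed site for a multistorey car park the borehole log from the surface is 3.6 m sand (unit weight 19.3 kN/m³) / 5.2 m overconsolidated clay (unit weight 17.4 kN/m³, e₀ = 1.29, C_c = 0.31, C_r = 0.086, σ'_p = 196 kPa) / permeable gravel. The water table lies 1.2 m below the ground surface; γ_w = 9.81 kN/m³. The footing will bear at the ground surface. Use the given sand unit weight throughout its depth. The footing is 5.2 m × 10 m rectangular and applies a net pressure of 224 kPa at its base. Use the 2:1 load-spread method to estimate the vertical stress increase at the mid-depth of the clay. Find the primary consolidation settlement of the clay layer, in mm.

S_c ≈ 57.1 mm

Mid-depth of clay below the ground surface: z = 3.6 + 5.2/2 = 6.2 m.
Total vertical stress at mid-clay: σ_v = 19.3×3.6 + 17.4×2.6 = 114.72 kPa.
Pore pressure: u = 9.81×(6.2 − 1.2) = 49.05 kPa.
Initial effective stress: σ'_0 = σ_v − u = 114.72 − 49.05 = 65.67 kPa.
Stress increase at mid-clay by the 2:1 spreading method:
Δσ = qBL/((B+z)(L+z)) = 224×5.2×10/((5.2+6.2)(10+6.2)) = 63.071 kPa
Final effective stress: σ'_f = 65.67 + 63.071 = 128.74 kPa.
σ'_f = 128.74 ≤ σ'_p = 196 kPa, so the clay remains overconsolidated and only the recompression index applies:
S_c = C_r·H/(1+e₀)·log₁₀(σ'_f/σ'_0) = 0.086×5.2/2.29×log₁₀(128.74/65.67)
    = 0.19528 × 0.29235 = 0.05709 m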